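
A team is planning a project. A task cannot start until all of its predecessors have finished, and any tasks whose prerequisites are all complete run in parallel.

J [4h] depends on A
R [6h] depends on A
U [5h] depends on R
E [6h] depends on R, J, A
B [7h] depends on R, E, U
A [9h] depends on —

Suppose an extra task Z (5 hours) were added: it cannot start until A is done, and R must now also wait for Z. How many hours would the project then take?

Originally the project takes 28 hours.
With Z inserted, R now waits for max(A, Z).
New critical path: A→Z→R→E→B = 9+5+6+6+7 = 33 ⇒ 33 hours.

33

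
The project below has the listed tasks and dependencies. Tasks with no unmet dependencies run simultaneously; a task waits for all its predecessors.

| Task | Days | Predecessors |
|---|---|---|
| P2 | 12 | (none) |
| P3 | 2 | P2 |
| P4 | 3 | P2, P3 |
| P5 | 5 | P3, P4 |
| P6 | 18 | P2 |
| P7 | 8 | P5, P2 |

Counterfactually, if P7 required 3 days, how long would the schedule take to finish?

As given, the longest chain is P2→P3→P4→P5→P7 = 12+2+3+5+8 = 30, so the finish is 30 days.
P7 is on the critical path; changing it to 3 makes that path 25 days.
The binding chain switches to P2→P6 = 12+18 = 30; finish 30 days.

30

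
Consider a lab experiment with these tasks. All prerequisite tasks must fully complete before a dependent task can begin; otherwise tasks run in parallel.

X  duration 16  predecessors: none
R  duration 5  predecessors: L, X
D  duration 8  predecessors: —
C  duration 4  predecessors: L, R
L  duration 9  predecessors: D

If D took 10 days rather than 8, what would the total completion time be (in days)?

28

As given, the longest chain is D→L→R→C = 8+9+5+4 = 26, so the finish is 26 days.
D is on the critical path; changing it to 10 makes that path 28 days.
No other chain overtakes it, so the finish is 28 days.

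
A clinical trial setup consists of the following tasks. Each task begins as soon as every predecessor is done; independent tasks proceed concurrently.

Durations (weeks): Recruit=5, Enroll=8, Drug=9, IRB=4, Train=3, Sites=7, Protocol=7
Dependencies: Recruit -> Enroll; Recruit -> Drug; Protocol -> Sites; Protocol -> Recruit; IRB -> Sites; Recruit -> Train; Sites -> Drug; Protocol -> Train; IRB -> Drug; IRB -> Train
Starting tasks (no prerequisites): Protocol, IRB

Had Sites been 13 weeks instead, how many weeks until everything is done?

Actual critical path: Protocol→Sites→Drug = 7+7+9 = 23 ⇒ 23 weeks.
Sites is on the critical path; changing it to 13 makes that path 29 weeks.
No other chain overtakes it, so the finish is 29 weeks.

29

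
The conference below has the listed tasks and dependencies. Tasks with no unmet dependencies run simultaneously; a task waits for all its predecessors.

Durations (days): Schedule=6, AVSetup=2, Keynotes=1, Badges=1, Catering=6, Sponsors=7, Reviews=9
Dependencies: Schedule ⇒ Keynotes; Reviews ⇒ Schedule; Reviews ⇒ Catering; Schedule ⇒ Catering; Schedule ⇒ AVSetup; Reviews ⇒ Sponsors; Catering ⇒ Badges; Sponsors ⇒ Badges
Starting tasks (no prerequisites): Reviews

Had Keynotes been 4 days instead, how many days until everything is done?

Critical path before the change: Reviews→Schedule→Catering→Badges = 9+6+6+1 = 22 giving 22 days.
The longest path through Keynotes is only 16 days, so Keynotes has float 6.
No other chain overtakes it, so the finish is 22 days.

22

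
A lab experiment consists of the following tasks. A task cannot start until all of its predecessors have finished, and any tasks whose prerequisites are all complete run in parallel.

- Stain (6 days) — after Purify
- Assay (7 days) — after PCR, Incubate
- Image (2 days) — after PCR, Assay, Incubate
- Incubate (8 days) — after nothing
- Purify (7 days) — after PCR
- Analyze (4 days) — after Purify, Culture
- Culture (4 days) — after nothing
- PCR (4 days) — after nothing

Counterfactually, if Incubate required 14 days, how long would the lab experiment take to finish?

Actual critical path: Incubate→Assay→Image = 8+7+2 = 17 ⇒ 17 days.
Incubate is on the critical path; changing it to 14 makes that path 23 days.
The critical path is still Incubate→Assay→Image; finish is now 23 days.

23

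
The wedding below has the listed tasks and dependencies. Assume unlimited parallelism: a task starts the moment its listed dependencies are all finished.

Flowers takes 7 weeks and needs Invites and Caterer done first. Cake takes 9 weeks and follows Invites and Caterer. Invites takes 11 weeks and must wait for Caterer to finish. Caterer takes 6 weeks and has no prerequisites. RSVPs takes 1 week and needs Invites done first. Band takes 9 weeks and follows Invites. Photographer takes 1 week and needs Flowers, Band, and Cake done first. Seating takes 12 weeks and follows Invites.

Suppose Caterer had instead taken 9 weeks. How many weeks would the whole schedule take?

32

Actual critical path: Caterer→Invites→Seating = 6+11+12 = 29 ⇒ 29 weeks.
Since Caterer is critical, the +3 change carries straight to that chain (now 32 weeks).
The critical path is still Caterer→Invites→Seating; finish is now 32 weeks.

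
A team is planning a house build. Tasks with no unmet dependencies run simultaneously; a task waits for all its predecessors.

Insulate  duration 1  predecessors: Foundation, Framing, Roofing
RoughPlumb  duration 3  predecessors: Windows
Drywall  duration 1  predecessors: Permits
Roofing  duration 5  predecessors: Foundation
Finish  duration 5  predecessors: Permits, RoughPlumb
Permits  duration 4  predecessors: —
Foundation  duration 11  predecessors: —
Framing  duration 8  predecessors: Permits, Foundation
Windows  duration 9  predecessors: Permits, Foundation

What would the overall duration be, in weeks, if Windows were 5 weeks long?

As given, the longest chain is Foundation→Windows→RoughPlumb→Finish = 11+9+3+5 = 28, so the finish is 28 weeks.
Since Windows is critical, the -4 change carries straight to that chain (now 24 weeks).
The critical path is still Foundation→Windows→RoughPlumb→Finish; finish is now 24 weeks.

24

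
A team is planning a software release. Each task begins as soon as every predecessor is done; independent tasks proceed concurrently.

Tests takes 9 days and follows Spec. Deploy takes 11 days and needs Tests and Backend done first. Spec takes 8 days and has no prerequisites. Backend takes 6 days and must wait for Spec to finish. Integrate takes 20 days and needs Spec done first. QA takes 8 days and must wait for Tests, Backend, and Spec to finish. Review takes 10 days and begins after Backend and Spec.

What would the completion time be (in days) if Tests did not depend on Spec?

28

With the dependency in place, Spec→Tests→Deploy = 8+9+11 = 28 sets the finish at 28 days.
Without Spec→Tests, Tests's earliest start moves from 8 to 0.
The longest chain is now Spec→Integrate = 8+20 = 28, so the job takes 28 days.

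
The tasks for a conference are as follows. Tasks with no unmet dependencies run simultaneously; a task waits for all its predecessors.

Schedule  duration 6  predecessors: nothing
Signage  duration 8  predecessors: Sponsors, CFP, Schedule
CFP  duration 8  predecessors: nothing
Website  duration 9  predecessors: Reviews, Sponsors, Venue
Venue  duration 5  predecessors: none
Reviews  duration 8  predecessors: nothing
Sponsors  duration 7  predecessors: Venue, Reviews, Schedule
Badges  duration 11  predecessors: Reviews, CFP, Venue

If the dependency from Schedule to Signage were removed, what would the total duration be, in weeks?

Original critical path: Reviews→Sponsors→Website = 8+7+9 = 24 ⇒ 24 weeks.
Dropping Schedule→Signage doesn't change Signage's earliest start (15); another predecessor still binds.
New critical path: Reviews→Sponsors→Website = 8+7+9 = 24 ⇒ 24 weeks.

24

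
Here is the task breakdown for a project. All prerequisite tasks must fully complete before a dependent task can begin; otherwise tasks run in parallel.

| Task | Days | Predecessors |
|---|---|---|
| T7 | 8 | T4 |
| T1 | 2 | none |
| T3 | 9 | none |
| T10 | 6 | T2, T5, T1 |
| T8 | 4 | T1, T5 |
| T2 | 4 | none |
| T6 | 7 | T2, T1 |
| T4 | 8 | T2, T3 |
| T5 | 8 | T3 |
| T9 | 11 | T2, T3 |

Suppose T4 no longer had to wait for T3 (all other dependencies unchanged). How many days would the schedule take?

23

Before: longest chain T3→T4→T7 = 9+8+8 = 25, finish 25.
Without T3→T4, T4's earliest start moves from 9 to 4.
New critical path: T3→T5→T10 = 9+8+6 = 23 ⇒ 23 days.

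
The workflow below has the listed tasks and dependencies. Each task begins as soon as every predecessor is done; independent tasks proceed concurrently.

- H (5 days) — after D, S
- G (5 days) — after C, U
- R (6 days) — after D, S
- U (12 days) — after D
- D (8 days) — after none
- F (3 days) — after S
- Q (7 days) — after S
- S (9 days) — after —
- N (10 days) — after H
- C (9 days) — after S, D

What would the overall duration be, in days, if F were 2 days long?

Critical path before the change: D→U→G = 8+12+5 = 25 giving 25 days.
F is off the critical path — its longest chain is 12 days, giving 13 of slack.
That remains the longest chain; total 25 days.

25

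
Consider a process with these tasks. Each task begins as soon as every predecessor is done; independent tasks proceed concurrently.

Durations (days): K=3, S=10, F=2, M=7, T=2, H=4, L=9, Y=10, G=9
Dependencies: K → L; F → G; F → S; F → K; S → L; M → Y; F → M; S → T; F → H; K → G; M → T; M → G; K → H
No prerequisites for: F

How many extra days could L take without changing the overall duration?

0

The longest chain is F→S→L = 2+10+9 = 21; overall finish 21 days.
The longest chain containing L totals 21 days.
Slack of L = 12 − 12 = 0 days.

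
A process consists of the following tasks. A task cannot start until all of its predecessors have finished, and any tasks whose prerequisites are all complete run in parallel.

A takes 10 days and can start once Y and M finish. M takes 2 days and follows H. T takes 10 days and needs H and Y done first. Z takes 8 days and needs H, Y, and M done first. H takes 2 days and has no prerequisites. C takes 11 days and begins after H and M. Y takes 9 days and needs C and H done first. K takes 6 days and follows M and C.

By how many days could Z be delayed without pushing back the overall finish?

H→M→C→Y→A = 2+2+11+9+10 = 34 sets the makespan at 34 days.
Z finishes as early as 32 and must finish by 34.
Slack of Z = 26 − 24 = 2 days.

2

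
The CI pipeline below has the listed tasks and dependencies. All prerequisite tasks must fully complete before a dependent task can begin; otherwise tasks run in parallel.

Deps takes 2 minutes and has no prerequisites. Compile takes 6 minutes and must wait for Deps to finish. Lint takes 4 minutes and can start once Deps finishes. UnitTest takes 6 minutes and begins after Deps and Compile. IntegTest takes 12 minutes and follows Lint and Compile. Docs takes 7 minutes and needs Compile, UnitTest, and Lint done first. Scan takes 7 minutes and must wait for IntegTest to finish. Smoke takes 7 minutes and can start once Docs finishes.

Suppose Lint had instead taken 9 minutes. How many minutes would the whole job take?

30

As given, the longest chain is Deps→Compile→UnitTest→Docs→Smoke = 2+6+6+7+7 = 28, so the finish is 28 minutes.
Lint has 3 minutes of float (longest path through it is 25).
Now Deps→Lint→IntegTest→Scan = 2+9+12+7 = 30 is longest, so the finish becomes 30 minutes.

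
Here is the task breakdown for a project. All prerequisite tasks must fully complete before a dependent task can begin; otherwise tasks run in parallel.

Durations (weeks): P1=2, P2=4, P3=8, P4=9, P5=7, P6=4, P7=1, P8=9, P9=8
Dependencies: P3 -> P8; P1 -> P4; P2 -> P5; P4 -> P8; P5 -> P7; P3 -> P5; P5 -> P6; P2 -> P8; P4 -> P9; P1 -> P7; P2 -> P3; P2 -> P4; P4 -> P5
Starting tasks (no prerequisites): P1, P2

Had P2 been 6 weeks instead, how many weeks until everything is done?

26

The binding path is P2→P4→P5→P6 = 4+9+7+4 = 24; finish at 24 weeks.
P2 is on the critical path; changing it to 6 makes that path 26 weeks.
No other chain overtakes it, so the finish is 26 weeks.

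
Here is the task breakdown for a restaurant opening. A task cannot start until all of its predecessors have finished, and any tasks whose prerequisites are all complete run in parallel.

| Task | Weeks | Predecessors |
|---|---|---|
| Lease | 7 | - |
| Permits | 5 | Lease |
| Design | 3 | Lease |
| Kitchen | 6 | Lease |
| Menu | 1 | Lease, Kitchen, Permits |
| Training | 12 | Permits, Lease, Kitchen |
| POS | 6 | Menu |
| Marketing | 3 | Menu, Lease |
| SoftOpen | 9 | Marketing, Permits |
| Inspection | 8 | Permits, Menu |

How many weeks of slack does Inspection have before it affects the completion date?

4

The longest chain is Lease→Kitchen→Menu→Marketing→SoftOpen = 7+6+1+3+9 = 26; overall finish 26 weeks.
The longest chain containing Inspection totals 22 weeks.
So Inspection can slip 26 − 22 = 4 weeks.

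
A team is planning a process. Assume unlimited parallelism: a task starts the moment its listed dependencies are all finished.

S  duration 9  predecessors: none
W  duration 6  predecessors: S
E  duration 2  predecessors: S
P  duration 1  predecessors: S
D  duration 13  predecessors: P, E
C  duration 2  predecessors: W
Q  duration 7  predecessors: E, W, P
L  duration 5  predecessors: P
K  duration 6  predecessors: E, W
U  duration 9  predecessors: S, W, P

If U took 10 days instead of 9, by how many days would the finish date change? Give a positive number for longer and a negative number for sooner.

As given, the longest chain is S→W→U = 9+6+9 = 24, so the finish is 24 days.
Since U is critical, the +1 change carries straight to that chain (now 25 days).
That remains the longest chain; total 25 days.
Change in finish: 25 − 24 = +1 days.

1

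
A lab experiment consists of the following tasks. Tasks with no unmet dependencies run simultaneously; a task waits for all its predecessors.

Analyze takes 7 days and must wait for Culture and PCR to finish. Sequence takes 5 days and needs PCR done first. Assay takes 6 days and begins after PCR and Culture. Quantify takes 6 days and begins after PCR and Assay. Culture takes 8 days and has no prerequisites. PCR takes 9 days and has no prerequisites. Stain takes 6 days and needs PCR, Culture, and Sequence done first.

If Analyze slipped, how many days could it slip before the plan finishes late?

The longest chain is PCR→Assay→Quantify = 9+6+6 = 21; overall finish 21 days.
Longest path through Analyze: 16 days (earliest finish 16, latest finish 21).
Slack of Analyze = 14 − 9 = 5 days.

5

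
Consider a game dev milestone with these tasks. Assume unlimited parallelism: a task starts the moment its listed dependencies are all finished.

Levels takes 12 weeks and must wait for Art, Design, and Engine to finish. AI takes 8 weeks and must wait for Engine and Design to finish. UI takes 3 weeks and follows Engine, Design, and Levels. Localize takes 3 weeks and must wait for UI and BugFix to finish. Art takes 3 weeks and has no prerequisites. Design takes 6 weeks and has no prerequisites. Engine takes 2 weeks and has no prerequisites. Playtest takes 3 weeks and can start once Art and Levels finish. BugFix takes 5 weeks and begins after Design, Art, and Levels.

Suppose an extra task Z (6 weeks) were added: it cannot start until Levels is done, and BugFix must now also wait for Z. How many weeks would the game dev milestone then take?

32

Originally the game dev milestone takes 26 weeks.
With Z inserted, BugFix now waits for max(Design, Art, Levels, Z).
New critical path: Design→Levels→Z→BugFix→Localize = 6+12+6+5+3 = 32 ⇒ 32 weeks.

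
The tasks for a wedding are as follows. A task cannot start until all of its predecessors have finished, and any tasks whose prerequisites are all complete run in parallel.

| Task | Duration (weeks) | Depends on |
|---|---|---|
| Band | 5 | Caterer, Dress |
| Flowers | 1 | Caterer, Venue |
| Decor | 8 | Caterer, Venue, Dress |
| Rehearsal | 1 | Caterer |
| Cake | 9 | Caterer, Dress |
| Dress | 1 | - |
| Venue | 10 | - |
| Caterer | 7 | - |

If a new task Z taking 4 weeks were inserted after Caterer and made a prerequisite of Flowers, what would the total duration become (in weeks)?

18

Originally the wedding takes 18 weeks.
With Z inserted, Flowers now waits for max(Caterer, Venue, Z).
New critical path: Venue→Decor = 10+8 = 18 ⇒ 18 weeks.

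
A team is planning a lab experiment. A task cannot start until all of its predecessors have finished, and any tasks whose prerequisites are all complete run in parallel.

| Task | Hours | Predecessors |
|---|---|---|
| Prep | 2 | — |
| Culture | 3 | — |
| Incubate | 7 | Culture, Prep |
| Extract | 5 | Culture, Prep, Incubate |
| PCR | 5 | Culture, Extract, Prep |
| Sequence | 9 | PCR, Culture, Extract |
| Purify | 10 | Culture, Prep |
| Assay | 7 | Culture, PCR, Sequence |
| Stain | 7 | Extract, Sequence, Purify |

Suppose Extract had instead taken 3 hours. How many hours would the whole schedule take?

The binding path is Culture→Incubate→Extract→PCR→Sequence→Assay = 3+7+5+5+9+7 = 36; finish at 36 hours.
Extract is on the critical path; changing it to 3 makes that path 34 hours.
That remains the longest chain; total 34 hours.

34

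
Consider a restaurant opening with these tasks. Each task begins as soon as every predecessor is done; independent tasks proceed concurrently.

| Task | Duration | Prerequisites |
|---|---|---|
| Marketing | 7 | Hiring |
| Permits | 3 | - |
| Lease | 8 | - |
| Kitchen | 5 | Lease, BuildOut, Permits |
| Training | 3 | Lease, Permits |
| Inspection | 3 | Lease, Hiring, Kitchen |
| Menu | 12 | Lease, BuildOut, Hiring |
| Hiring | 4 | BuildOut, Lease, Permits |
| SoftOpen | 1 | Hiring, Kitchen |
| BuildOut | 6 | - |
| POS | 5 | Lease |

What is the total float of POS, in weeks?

Critical path: Lease→Hiring→Menu = 8+4+12 = 24, so the finish is 24 weeks.
The longest chain containing POS totals 13 weeks.
So POS can slip 24 − 13 = 11 weeks.

11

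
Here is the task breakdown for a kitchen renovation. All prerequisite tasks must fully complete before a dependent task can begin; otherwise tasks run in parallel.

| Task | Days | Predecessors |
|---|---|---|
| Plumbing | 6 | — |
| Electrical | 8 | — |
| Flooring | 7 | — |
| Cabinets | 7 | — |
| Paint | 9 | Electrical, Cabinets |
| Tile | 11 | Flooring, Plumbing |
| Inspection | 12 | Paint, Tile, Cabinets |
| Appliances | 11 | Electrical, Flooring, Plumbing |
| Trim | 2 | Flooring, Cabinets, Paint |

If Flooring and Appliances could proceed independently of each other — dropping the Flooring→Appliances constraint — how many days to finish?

30

With the dependency in place, Flooring→Tile→Inspection = 7+11+12 = 30 sets the finish at 30 days.
Dropping Flooring→Appliances doesn't change Appliances's earliest start (8); another predecessor still binds.
After: Flooring→Tile→Inspection = 7+11+12 = 30 → 30 days.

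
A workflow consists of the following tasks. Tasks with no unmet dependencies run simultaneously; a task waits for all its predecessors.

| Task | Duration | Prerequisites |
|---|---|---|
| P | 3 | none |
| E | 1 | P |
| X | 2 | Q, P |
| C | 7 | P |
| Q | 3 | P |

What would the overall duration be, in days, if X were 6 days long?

12

The binding path is P→C = 3+7 = 10; finish at 10 days.
X is off the critical path — its longest chain is 8 days, giving 2 of slack.
Now P→Q→X = 3+3+6 = 12 is longest, so the finish becomes 12 days.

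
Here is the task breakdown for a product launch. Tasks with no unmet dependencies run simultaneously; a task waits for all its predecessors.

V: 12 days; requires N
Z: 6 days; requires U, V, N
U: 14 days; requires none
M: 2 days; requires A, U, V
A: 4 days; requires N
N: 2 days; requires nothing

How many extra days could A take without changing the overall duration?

The longest chain is U→Z = 14+6 = 20; overall finish 20 days.
Longest path through A: 8 days (earliest finish 6, latest finish 18).
Float = 20 − 8 = 12.

12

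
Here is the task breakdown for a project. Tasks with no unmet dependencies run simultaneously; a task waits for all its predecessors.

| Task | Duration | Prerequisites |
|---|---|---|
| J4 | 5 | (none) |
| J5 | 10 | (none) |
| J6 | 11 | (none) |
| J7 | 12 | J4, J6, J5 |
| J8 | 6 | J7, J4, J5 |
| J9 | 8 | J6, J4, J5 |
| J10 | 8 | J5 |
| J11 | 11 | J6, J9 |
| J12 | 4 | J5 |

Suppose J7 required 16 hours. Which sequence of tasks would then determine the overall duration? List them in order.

Actual critical path: J6→J9→J11 = 11+8+11 = 30 ⇒ 30 hours.
J7 is off the critical path — its longest chain is 29 hours, giving 1 of slack.
The binding chain switches to J6→J7→J8 = 11+16+6 = 33; finish 33 hours.

J6, J7, J8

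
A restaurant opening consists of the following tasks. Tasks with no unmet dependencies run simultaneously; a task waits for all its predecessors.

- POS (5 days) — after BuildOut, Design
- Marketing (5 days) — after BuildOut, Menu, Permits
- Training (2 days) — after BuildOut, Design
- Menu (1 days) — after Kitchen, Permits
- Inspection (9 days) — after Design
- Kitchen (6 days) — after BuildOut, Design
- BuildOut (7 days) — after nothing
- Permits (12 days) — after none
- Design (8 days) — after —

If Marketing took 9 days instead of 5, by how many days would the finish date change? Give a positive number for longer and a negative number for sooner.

The binding path is Design→Kitchen→Menu→Marketing = 8+6+1+5 = 20; finish at 20 days.
Since Marketing is critical, the +4 change carries straight to that chain (now 24 days).
The critical path is still Design→Kitchen→Menu→Marketing; finish is now 24 days.
Change in finish: 24 − 20 = +4 days.

4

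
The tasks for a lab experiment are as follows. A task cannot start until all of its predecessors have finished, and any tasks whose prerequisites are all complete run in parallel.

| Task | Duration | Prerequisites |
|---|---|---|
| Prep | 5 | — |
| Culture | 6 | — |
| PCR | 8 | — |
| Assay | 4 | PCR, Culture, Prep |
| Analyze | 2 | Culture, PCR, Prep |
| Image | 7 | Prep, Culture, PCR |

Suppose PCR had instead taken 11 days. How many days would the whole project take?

Baseline: PCR→Image = 8+7 = 15 → 15 days.
Since PCR is critical, the +3 change carries straight to that chain (now 18 days).
That remains the longest chain; total 18 days.

18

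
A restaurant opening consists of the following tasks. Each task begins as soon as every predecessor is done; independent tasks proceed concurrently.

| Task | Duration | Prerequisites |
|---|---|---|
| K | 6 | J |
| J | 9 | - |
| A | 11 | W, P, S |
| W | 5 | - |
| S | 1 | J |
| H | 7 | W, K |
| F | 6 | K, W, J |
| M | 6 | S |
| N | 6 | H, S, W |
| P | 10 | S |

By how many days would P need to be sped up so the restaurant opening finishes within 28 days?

Current finish: 31 days; target: 28.
P is on every critical path, so each day cut from P cuts the finish by one (this holds down to a finish of 28).
Need 31 − 28 = 3 days off P → P becomes 7 days, finish becomes 28.

3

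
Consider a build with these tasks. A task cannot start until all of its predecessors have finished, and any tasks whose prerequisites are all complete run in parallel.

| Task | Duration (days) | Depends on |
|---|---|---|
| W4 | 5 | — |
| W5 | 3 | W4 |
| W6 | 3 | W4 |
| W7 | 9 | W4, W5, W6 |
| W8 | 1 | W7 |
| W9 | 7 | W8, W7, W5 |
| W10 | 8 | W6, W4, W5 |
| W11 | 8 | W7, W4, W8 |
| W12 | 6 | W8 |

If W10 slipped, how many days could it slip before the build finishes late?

Critical path: W4→W5→W7→W8→W11 = 5+3+9+1+8 = 26, so the finish is 26 days.
W10 finishes as early as 16 and must finish by 26.
Float = 26 − 16 = 10.

10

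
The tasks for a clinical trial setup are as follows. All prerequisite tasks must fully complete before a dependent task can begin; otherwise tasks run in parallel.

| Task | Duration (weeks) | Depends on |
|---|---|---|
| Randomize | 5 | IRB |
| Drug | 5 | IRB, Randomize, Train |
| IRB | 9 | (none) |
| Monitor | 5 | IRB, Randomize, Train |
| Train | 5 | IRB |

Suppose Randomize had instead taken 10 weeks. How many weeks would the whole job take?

Baseline: IRB→Randomize→Drug = 9+5+5 = 19 → 19 weeks.
Randomize is on the critical path; changing it to 10 makes that path 24 weeks.
That remains the longest chain; total 24 weeks.

24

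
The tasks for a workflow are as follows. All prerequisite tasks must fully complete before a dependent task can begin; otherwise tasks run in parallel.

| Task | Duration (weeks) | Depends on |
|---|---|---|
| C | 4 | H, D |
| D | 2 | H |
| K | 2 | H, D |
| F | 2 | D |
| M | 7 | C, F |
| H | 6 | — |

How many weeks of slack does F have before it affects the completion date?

The longest chain is H→D→C→M = 6+2+4+7 = 19; overall finish 19 weeks.
Longest path through F: 17 weeks (earliest finish 10, latest finish 12).
Slack of F = 10 − 8 = 2 weeks.

2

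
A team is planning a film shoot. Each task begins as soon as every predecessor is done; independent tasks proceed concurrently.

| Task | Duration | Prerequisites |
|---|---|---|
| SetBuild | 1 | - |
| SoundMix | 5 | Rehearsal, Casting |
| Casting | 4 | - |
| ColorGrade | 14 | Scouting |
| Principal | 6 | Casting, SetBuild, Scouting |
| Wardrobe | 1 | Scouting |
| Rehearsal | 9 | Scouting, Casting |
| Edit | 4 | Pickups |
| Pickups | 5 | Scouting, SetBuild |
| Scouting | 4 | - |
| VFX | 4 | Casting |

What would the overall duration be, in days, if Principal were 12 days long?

Baseline: Casting→Rehearsal→SoundMix = 4+9+5 = 18 → 18 days.
The longest path through Principal is only 10 days, so Principal has float 8.
That remains the longest chain; total 18 days.

18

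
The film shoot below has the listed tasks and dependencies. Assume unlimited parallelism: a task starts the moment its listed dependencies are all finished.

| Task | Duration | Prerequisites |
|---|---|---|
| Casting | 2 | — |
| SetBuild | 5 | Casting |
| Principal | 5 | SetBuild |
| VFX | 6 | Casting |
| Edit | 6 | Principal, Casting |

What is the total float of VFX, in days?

10

Critical path: Casting→SetBuild→Principal→Edit = 2+5+5+6 = 18, so the finish is 18 days.
VFX finishes as early as 8 and must finish by 18.
So VFX can slip 18 − 8 = 10 days.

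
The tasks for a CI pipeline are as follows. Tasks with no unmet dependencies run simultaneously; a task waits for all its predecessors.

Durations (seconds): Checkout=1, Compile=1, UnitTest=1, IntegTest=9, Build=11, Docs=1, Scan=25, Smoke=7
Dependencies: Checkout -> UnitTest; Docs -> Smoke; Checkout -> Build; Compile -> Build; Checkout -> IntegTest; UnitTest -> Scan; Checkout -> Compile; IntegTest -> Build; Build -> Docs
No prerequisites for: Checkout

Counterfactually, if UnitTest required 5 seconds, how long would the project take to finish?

Baseline: Checkout→IntegTest→Build→Docs→Smoke = 1+9+11+1+7 = 29 → 29 seconds.
The longest path through UnitTest is only 27 seconds, so UnitTest has float 2.
New critical path: Checkout→UnitTest→Scan = 1+5+25 = 31 ⇒ 31 seconds.

31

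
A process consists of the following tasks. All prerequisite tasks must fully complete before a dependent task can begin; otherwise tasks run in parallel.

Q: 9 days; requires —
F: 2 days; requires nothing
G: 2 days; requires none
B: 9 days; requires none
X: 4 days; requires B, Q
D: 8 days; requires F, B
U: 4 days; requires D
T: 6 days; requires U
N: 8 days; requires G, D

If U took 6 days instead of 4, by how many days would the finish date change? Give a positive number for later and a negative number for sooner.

2

Baseline: B→D→U→T = 9+8+4+6 = 27 → 27 days.
U lies on that path, so at 6 days the path becomes 29 days.
That remains the longest chain; total 29 days.
Change in finish: 29 − 27 = +2 days.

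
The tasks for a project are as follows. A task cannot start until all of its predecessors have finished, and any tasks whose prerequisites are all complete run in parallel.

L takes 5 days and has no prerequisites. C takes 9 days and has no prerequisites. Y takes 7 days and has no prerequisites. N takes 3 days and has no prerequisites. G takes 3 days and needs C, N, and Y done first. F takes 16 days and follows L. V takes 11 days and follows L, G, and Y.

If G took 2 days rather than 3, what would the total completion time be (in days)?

22

As given, the longest chain is C→G→V = 9+3+11 = 23, so the finish is 23 days.
G is on the critical path; changing it to 2 makes that path 22 days.
The critical path is still C→G→V; finish is now 22 days.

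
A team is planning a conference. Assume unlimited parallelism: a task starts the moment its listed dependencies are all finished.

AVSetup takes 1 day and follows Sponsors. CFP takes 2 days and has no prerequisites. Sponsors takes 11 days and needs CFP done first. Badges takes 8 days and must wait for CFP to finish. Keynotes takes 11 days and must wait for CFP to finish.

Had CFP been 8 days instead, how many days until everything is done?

The binding path is CFP→Sponsors→AVSetup = 2+11+1 = 14; finish at 14 days.
Since CFP is critical, the +6 change carries straight to that chain (now 20 days).
That remains the longest chain; total 20 days.

20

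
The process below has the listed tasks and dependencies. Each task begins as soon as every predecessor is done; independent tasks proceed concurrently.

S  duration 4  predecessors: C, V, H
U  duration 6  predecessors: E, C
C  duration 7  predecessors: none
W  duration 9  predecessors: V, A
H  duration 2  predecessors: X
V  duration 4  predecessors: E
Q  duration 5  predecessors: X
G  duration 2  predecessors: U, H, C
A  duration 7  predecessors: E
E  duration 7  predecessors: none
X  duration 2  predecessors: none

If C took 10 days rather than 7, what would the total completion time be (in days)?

Critical path before the change: E→A→W = 7+7+9 = 23 giving 23 days.
C has 8 days of float (longest path through it is 15).
The critical path is still E→A→W; finish is now 23 days.

23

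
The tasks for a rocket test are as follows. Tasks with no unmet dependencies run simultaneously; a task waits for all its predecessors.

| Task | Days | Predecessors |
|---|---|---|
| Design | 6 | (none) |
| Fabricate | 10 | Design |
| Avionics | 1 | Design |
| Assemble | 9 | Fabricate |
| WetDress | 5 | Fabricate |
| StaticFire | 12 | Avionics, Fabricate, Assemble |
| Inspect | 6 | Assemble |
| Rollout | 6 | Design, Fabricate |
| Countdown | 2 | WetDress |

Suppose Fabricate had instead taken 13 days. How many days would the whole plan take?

Critical path before the change: Design→Fabricate→Assemble→StaticFire = 6+10+9+12 = 37 giving 37 days.
Fabricate lies on that path, so at 13 days the path becomes 40 days.
The critical path is still Design→Fabricate→Assemble→StaticFire; finish is now 40 days.

40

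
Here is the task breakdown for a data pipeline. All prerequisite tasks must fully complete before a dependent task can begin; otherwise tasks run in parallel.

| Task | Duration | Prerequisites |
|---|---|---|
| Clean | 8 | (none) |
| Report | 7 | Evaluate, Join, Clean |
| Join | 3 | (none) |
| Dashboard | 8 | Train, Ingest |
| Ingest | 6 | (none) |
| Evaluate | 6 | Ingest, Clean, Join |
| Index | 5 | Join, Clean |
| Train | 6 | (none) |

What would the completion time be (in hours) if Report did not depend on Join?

21

Before: longest chain Clean→Evaluate→Report = 8+6+7 = 21, finish 21.
Dropping Join→Report doesn't change Report's earliest start (14); another predecessor still binds.
After: Clean→Evaluate→Report = 8+6+7 = 21 → 21 hours.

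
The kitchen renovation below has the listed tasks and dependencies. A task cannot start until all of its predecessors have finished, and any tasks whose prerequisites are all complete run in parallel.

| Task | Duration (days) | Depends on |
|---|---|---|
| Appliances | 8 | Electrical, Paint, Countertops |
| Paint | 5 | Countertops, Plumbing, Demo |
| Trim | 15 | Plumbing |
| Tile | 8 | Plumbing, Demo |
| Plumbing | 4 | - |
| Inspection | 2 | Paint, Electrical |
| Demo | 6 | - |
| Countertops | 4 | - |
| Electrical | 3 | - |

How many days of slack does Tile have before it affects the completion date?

Demo→Paint→Appliances = 6+5+8 = 19 sets the makespan at 19 days.
Longest path through Tile: 14 days (earliest finish 14, latest finish 19).
Float = 19 − 14 = 5.

5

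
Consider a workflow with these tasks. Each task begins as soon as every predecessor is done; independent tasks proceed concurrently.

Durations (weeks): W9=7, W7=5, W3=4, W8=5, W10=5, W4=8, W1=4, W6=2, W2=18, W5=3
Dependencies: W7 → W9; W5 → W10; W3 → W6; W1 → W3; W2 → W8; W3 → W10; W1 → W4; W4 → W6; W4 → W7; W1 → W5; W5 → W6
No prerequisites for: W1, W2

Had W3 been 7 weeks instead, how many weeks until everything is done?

Baseline: W1→W4→W7→W9 = 4+8+5+7 = 24 → 24 weeks.
W3 is off the critical path — its longest chain is 13 weeks, giving 11 of slack.
The critical path is still W1→W4→W7→W9; finish is now 24 weeks.

24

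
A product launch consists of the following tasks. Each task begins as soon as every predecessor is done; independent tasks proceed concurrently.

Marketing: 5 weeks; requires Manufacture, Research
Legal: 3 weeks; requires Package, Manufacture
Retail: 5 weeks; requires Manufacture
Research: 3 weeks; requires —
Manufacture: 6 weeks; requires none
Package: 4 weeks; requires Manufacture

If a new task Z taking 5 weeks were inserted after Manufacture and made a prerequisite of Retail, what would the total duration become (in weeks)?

16

Originally the project takes 13 weeks.
With Z inserted, Retail now waits for max(Manufacture, Z).
New critical path: Manufacture→Z→Retail = 6+5+5 = 16 ⇒ 16 weeks.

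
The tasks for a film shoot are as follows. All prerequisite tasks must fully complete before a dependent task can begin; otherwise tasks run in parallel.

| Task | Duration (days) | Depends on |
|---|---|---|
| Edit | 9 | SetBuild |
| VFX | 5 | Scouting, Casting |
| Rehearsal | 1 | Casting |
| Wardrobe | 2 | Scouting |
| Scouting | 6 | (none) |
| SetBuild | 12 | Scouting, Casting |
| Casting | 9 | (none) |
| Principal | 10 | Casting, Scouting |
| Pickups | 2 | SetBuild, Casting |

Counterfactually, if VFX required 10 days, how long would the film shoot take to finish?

Critical path before the change: Casting→SetBuild→Edit = 9+12+9 = 30 giving 30 days.
The longest path through VFX is only 14 days, so VFX has float 16.
That remains the longest chain; total 30 days.

30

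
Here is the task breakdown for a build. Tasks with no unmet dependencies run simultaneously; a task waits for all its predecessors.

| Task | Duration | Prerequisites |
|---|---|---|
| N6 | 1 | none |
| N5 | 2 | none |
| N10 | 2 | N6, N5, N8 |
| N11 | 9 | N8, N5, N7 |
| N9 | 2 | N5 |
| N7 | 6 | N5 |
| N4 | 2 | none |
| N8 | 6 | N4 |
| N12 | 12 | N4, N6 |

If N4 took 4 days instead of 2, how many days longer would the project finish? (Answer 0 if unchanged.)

2

Critical path before the change: N4→N8→N11 = 2+6+9 = 17 giving 17 days.
N4 is on the critical path; changing it to 4 makes that path 19 days.
The critical path is still N4→N8→N11; finish is now 19 days.
Change in finish: 19 − 17 = +2 days.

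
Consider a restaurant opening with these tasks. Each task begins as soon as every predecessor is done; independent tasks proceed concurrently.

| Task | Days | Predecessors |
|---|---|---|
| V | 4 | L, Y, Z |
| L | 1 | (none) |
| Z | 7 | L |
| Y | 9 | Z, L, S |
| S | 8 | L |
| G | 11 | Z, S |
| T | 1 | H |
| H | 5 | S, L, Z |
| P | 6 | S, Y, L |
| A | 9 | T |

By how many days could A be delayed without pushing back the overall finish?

The longest chain is L→S→H→T→A = 1+8+5+1+9 = 24; overall finish 24 days.
Longest path through A: 24 days (earliest finish 24, latest finish 24).
So A can slip 24 − 24 = 0 days.

0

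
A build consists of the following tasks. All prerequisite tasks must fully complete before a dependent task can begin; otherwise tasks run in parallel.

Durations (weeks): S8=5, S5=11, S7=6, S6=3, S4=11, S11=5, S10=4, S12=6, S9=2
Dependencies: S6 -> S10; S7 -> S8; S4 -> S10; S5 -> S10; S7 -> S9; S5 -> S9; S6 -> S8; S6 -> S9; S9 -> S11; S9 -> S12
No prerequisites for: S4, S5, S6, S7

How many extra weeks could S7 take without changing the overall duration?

5

Critical path: S5→S9→S12 = 11+2+6 = 19, so the finish is 19 weeks.
S7 finishes as early as 6 and must finish by 11.
Slack of S7 = 5 − 0 = 5 weeks.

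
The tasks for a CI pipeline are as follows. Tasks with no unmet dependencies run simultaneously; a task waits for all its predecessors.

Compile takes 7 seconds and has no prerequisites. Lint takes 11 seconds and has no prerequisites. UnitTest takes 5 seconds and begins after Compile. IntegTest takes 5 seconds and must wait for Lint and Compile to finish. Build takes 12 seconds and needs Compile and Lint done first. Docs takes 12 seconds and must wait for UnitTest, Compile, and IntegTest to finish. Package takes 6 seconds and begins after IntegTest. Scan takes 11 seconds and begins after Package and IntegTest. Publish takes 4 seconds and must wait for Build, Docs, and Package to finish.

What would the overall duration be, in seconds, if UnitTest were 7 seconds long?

33

Baseline: Lint→IntegTest→Package→Scan = 11+5+6+11 = 33 → 33 seconds.
UnitTest has 5 seconds of float (longest path through it is 28).
That remains the longest chain; total 33 seconds.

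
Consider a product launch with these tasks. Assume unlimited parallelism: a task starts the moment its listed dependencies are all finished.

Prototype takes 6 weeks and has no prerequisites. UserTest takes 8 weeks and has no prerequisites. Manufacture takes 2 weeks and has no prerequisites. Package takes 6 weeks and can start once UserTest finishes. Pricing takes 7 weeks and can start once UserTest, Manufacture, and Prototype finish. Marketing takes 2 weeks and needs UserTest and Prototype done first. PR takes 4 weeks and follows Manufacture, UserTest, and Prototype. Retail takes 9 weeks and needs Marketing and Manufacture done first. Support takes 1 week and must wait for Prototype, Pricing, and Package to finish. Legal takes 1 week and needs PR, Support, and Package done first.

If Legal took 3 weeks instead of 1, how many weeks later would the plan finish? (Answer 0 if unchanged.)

0

As given, the longest chain is UserTest→Marketing→Retail = 8+2+9 = 19, so the finish is 19 weeks.
The longest path through Legal is only 17 weeks, so Legal has float 2.
The binding chain switches to UserTest→Pricing→Support→Legal = 8+7+1+3 = 19; finish 19 weeks.
Change in finish: 19 − 19 = +0 weeks.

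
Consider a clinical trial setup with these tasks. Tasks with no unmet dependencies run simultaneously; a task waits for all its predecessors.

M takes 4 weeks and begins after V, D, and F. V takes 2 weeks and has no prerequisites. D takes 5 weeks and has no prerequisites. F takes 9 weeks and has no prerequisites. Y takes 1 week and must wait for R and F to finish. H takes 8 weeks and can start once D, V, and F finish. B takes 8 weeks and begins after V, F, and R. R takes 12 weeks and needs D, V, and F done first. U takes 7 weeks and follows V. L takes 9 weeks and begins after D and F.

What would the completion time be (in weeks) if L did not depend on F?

29

Before: longest chain F→R→B = 9+12+8 = 29, finish 29.
Without F→L, L's earliest start moves from 9 to 5.
The longest chain is now F→R→B = 9+12+8 = 29, so the project takes 29 weeks.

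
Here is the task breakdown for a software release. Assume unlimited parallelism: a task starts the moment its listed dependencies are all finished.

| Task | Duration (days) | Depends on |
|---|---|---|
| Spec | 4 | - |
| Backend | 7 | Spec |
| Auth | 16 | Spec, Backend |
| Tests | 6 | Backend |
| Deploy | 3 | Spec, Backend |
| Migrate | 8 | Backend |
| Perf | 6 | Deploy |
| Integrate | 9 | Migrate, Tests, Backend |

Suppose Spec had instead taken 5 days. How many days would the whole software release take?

Actual critical path: Spec→Backend→Migrate→Integrate = 4+7+8+9 = 28 ⇒ 28 days.
Since Spec is critical, the +1 change carries straight to that chain (now 29 days).
No other chain overtakes it, so the finish is 29 days.

29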